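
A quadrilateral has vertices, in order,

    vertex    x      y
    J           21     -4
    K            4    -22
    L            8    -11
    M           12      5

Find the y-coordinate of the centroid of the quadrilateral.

Apply the shoelace formula. First the cross-terms c_i = x_i·y_{i+1} − x_{i+1}·y_i:
  -446, 132, 172, -153  ⇒  2A = -295, A = -147.5.
Then Σ (y_i + y_{i+1})·c_i = 6055, so ȳ = 6055 / (6·(-147.5)) = -1211/177.

-1211/177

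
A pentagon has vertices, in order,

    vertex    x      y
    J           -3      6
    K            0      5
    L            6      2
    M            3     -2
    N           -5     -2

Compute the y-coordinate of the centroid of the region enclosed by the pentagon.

Apply the shoelace formula. First the cross-terms c_i = x_i·y_{i+1} − x_{i+1}·y_i:
  -15, -30, -18, -16, -36  ⇒  2A = -115, A = -57.5.
Then Σ (y_i + y_{i+1})·c_i = -455, so ȳ = -455 / (6·(-57.5)) = 91/69.

91/69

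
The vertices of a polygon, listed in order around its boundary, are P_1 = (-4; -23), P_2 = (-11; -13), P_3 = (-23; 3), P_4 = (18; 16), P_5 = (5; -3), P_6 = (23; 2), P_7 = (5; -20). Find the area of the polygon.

Apply the shoelace formula: 2A = Σ (x_i·y_{i+1} − x_{i+1}·y_i), indices taken mod 7.
Cross-terms: -201, -332, -422, -134, 79, -470, -195  ⇒  Σ = -1675
Area = |Σ|/2 = 837.5.

837.5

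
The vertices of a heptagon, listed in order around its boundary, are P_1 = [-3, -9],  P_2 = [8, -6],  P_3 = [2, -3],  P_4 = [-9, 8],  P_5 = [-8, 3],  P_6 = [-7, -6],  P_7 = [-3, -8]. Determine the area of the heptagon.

Σ = (90) + (-12) + (-11) + (37) + (69) + (38) + (3) = 214
Area = |Σ|/2 = 107.

107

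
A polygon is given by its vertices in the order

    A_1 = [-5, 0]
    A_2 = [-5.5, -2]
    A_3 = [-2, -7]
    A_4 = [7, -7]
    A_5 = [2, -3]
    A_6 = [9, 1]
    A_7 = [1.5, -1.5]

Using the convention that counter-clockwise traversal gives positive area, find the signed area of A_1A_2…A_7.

Σ = (10) + (34.5) + (63) + (-7) + (29) + (-15) + (-7.5) = 107
Signed area = Σ/2 = 53.5 (positive ⇒ counter-clockwise traversal).

53.5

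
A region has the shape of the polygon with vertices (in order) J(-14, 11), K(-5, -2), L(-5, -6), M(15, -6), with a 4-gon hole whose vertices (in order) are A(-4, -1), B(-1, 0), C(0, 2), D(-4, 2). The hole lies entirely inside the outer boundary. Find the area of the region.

143.5

Outer boundary:
Σ = (83) + (20) + (120) + (81) = 304
Area = |Σ|/2 = 152.
Hole:
Apply the shoelace (surveyor's) formula: 2A = Σ (x_i·y_{i+1} − x_{i+1}·y_i), indices taken mod 4.
Cross-terms: -1, -2, 8, 12  ⇒  Σ = 17
Area = |Σ|/2 = 8.5.
Net area = 152 − 8.5 = 143.5.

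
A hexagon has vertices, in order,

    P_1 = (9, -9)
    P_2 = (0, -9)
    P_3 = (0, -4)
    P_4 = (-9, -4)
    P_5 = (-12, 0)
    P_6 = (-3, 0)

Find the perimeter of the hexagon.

52

|P_1P_2| = √((-9)² + (0)²) = √81 = 9
|P_2P_3| = √((0)² + (5)²) = √25 = 5
|P_3P_4| = √((-9)² + (0)²) = √81 = 9
|P_4P_5| = √((-3)² + (4)²) = √25 = 5
|P_5P_6| = √((9)² + (0)²) = √81 = 9
|P_6P_1| = √((12)² + (-9)²) = √225 = 15
Perimeter = 9 + 5 + 9 + 5 + 9 + 15 = 52.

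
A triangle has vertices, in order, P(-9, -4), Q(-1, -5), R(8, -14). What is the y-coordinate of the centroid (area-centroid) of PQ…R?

-23/3

Apply the shoelace (surveyor's) formula. First the cross-terms c_i = x_i·y_{i+1} − x_{i+1}·y_i:
  41, 54, -158  ⇒  2A = -63, A = -31.5.
Then Σ (y_i + y_{i+1})·c_i = 1449, so ȳ = 1449 / (6·(-31.5)) = -23/3.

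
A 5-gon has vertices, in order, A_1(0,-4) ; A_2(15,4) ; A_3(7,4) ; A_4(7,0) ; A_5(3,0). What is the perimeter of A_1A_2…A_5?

38

|A_1A_2| = √((15)² + (8)²) = √289 = 17
|A_2A_3| = √((-8)² + (0)²) = √64 = 8
|A_3A_4| = √((0)² + (-4)²) = √16 = 4
|A_4A_5| = √((-4)² + (0)²) = √16 = 4
|A_5A_1| = √((-3)² + (-4)²) = √25 = 5
Perimeter = 17 + 8 + 4 + 4 + 5 = 38.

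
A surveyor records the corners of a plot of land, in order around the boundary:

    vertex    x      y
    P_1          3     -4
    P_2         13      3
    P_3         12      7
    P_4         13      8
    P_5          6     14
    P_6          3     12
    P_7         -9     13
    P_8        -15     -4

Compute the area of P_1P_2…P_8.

367.5

Apply the surveyor's formula: 2A = Σ (x_i·y_{i+1} − x_{i+1}·y_i), indices taken mod 8.
Σ = (61) + (55) + (5) + (134) + (30) + (147) + (231) + (72) = 735
Area = |Σ|/2 = 367.5.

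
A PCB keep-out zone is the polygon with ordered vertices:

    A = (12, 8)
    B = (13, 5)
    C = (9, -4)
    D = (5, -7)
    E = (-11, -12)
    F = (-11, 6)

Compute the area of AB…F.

Apply Gauss's area formula: 2A = Σ (x_i·y_{i+1} − x_{i+1}·y_i), indices taken mod 6.
Cross-terms: -44, -97, -43, -137, -198, -160  ⇒  Σ = -679
Area = |Σ|/2 = 339.5.

339.5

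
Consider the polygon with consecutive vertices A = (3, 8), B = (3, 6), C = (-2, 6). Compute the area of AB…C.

Σ = (-6) + (30) + (-34) = -10
Area = |Σ|/2 = 5.

5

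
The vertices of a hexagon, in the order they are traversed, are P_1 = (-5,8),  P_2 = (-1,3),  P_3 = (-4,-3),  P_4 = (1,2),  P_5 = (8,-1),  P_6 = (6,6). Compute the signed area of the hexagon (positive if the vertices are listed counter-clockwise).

59

Apply the surveyor's formula: 2A = Σ (x_i·y_{i+1} − x_{i+1}·y_i), indices taken mod 6.
Σ = (-7) + (15) + (-5) + (-17) + (54) + (78) = 118
Signed area = Σ/2 = 59 (positive ⇒ counter-clockwise traversal).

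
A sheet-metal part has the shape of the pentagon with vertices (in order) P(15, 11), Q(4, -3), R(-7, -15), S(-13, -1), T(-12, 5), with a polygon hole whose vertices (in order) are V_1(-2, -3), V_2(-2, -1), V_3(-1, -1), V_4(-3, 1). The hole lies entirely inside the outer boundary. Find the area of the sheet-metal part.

319

Outer boundary:
Σ = (-89) + (-81) + (-188) + (-77) + (-207) = -642
Area = |Σ|/2 = 321.
Hole:
Apply the surveyor's formula: 2A = Σ (x_i·y_{i+1} − x_{i+1}·y_i), indices taken mod 4.
Σ = (-4) + (1) + (-4) + (11) = 4
Area = |Σ|/2 = 2.
Net area = 321 − 2 = 319.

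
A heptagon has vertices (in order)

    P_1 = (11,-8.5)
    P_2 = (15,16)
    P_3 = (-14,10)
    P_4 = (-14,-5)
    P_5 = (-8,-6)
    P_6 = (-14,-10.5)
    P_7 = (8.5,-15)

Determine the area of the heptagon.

661.75

Cross-terms: 303.5, 374, 210, 44, 0, 299.25, 92.75  ⇒  Σ = 1323.5
Area = |Σ|/2 = 661.75.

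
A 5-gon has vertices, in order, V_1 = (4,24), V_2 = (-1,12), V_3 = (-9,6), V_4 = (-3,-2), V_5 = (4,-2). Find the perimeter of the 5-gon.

66

|V_1V_2| = √((-5)² + (-12)²) = √169 = 13
|V_2V_3| = √((-8)² + (-6)²) = √100 = 10
|V_3V_4| = √((6)² + (-8)²) = √100 = 10
|V_4V_5| = √((7)² + (0)²) = √49 = 7
|V_5V_1| = √((0)² + (26)²) = √676 = 26
Perimeter = 13 + 10 + 10 + 7 + 26 = 66.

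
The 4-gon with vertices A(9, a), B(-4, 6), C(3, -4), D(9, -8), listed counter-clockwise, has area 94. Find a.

The doubled signed area Σ (x_i y_{i+1} − x_{i+1} y_i) is linear in a.
With a=0 it equals 136; the coefficient of a is 13 (from the two edges through A).
So 13·a + 136 = 2·94 = 188 ⇒ a = 4.

4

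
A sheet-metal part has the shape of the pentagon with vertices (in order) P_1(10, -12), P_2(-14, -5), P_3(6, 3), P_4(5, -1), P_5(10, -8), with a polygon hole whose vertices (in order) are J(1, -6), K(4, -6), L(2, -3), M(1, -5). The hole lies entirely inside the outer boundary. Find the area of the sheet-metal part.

Outer boundary:
Apply the shoelace (surveyor's) formula: 2A = Σ (x_i·y_{i+1} − x_{i+1}·y_i), indices taken mod 5.
Cross-terms: -218, -12, -21, -30, -40  ⇒  Σ = -321
Area = |Σ|/2 = 160.5.
Hole:
Apply the surveyor's formula: 2A = Σ (x_i·y_{i+1} − x_{i+1}·y_i), indices taken mod 4.
Cross-terms: 18, 0, -7, -1  ⇒  Σ = 10
Area = |Σ|/2 = 5.
Net area = 160.5 − 5 = 155.5.

155.5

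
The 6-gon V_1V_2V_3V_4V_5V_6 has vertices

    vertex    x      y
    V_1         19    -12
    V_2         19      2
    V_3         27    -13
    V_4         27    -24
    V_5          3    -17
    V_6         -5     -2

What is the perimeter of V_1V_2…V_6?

|V_1V_2| = √((0)² + (14)²) = √196 = 14
|V_2V_3| = √((8)² + (-15)²) = √289 = 17
|V_3V_4| = √((0)² + (-11)²) = √121 = 11
|V_4V_5| = √((-24)² + (7)²) = √625 = 25
|V_5V_6| = √((-8)² + (15)²) = √289 = 17
|V_6V_1| = √((24)² + (-10)²) = √676 = 26
Perimeter = 14 + 17 + 11 + 25 + 17 + 26 = 110.

110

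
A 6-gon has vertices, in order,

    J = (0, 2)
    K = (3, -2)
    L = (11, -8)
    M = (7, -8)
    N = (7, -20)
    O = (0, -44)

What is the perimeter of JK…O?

102

|JK| = √((3)² + (-4)²) = √25 = 5
|KL| = √((8)² + (-6)²) = √100 = 10
|LM| = √((-4)² + (0)²) = √16 = 4
|MN| = √((0)² + (-12)²) = √144 = 12
|NO| = √((-7)² + (-24)²) = √625 = 25
|OJ| = √((0)² + (46)²) = √2116 = 46
Perimeter = 5 + 10 + 4 + 12 + 25 + 46 = 102.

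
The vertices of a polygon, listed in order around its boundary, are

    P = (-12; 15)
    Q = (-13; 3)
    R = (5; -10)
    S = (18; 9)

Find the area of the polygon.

438.5

Apply Gauss's area formula: 2A = Σ (x_i·y_{i+1} − x_{i+1}·y_i), indices taken mod 4.
Σ = (159) + (115) + (225) + (378) = 877
Area = |Σ|/2 = 438.5.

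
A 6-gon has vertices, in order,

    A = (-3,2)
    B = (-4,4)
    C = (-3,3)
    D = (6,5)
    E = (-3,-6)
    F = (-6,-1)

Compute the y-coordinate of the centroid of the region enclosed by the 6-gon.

17/106

Apply the surveyor's formula. First the cross-terms c_i = x_i·y_{i+1} − x_{i+1}·y_i:
  -4, 0, -33, -21, -33, -15  ⇒  2A = -106, A = -53.
Then Σ (y_i + y_{i+1})·c_i = -51, so ȳ = -51 / (6·(-53)) = 17/106.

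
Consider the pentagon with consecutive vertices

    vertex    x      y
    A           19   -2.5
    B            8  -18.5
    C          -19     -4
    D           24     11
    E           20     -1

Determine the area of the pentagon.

551.5

Cross-terms: -331.5, -383.5, -113, -244, -31  ⇒  Σ = -1103
Area = |Σ|/2 = 551.5.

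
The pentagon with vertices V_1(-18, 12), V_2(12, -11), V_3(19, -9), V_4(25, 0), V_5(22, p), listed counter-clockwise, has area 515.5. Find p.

9

The doubled signed area Σ (x_i y_{i+1} − x_{i+1} y_i) is linear in p.
With p=0 it equals 644; the coefficient of p is 43 (from the two edges through V_5).
So 43·p + 644 = 2·515.5 = 1031 ⇒ p = 9.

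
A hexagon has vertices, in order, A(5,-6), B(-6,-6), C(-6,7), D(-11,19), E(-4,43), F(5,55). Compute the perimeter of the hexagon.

|AB| = √((-11)² + (0)²) = √121 = 11
|BC| = √((0)² + (13)²) = √169 = 13
|CD| = √((-5)² + (12)²) = √169 = 13
|DE| = √((7)² + (24)²) = √625 = 25
|EF| = √((9)² + (12)²) = √225 = 15
|FA| = √((0)² + (-61)²) = √3721 = 61
Perimeter = 11 + 13 + 13 + 25 + 15 + 61 = 138.

138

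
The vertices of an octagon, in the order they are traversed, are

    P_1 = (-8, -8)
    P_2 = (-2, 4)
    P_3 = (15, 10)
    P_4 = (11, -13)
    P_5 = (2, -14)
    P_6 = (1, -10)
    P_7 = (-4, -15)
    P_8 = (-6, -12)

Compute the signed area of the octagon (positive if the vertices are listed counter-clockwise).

Cross-terms: -48, -80, -305, -128, -6, -55, -42, -48  ⇒  Σ = -712
Signed area = Σ/2 = -356 (negative ⇒ clockwise traversal).

-356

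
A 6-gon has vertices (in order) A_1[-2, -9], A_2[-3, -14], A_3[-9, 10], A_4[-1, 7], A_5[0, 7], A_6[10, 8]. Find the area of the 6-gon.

Apply Gauss's area formula: 2A = Σ (x_i·y_{i+1} − x_{i+1}·y_i), indices taken mod 6.
Cross-terms: 1, -156, -53, -7, -70, -74  ⇒  Σ = -359
Area = |Σ|/2 = 179.5.

179.5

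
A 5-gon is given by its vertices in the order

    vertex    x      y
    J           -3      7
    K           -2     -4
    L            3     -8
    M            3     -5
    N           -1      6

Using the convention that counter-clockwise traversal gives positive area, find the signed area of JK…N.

Apply the shoelace (surveyor's) formula: 2A = Σ (x_i·y_{i+1} − x_{i+1}·y_i), indices taken mod 5.
Cross-terms: 26, 28, 9, 13, 11  ⇒  Σ = 87
Signed area = Σ/2 = 43.5 (positive ⇒ counter-clockwise traversal).

43.5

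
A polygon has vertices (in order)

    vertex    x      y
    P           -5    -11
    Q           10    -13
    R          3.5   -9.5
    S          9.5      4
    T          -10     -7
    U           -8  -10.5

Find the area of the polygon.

143.875

Apply the surveyor's formula: 2A = Σ (x_i·y_{i+1} − x_{i+1}·y_i), indices taken mod 6.
Σ = (175) + (-49.5) + (104.25) + (-26.5) + (49) + (35.5) = 287.75
Area = |Σ|/2 = 143.875.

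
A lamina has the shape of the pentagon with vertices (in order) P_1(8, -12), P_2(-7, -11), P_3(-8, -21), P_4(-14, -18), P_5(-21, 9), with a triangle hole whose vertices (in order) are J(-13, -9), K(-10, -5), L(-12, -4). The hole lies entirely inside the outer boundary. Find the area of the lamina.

288

Outer boundary:
P_1→P_2: (8)(-11) − (-7)(-12) = -172
P_2→P_3: (-7)(-21) − (-8)(-11) = 59
P_3→P_4: (-8)(-18) − (-14)(-21) = -150
P_4→P_5: (-14)(9) − (-21)(-18) = -504
P_5→P_1: (-21)(-12) − (8)(9) = 180
Σ = -587
Area = |Σ|/2 = 293.5.
Hole:
Apply the shoelace (surveyor's) formula: 2A = Σ (x_i·y_{i+1} − x_{i+1}·y_i), indices taken mod 3.
Σ = (-25) + (-20) + (56) = 11
Area = |Σ|/2 = 5.5.
Net area = 293.5 − 5.5 = 288.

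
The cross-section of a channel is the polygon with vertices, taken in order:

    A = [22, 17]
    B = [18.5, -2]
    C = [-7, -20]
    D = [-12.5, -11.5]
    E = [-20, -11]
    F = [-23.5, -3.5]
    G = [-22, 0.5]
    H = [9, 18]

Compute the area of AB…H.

962.625

Σ = (-358.5) + (-384) + (-169.5) + (-92.5) + (-188.5) + (-88.75) + (-400.5) + (-243) = -1925.25
Area = |Σ|/2 = 962.625.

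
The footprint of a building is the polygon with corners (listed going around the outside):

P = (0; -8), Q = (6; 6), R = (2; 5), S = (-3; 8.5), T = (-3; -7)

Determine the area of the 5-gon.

84.25

Σ = (48) + (18) + (32) + (46.5) + (24) = 168.5
Area = |Σ|/2 = 84.25.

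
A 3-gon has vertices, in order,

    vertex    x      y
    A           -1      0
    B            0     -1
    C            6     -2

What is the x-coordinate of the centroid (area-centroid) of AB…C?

5/3

Apply the shoelace (surveyor's) formula. First the cross-terms c_i = x_i·y_{i+1} − x_{i+1}·y_i:
  1, 6, -2  ⇒  2A = 5, A = 2.5.
Then Σ (x_i + x_{i+1})·c_i = 25, so x̄ = 25 / (6·2.5) = 5/3.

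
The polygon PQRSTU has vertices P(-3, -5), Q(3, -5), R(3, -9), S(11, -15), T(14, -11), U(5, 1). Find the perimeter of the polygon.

50

|PQ| = √((6)² + (0)²) = √36 = 6
|QR| = √((0)² + (-4)²) = √16 = 4
|RS| = √((8)² + (-6)²) = √100 = 10
|ST| = √((3)² + (4)²) = √25 = 5
|TU| = √((-9)² + (12)²) = √225 = 15
|UP| = √((-8)² + (-6)²) = √100 = 10
Perimeter = 6 + 4 + 10 + 5 + 15 + 10 = 50.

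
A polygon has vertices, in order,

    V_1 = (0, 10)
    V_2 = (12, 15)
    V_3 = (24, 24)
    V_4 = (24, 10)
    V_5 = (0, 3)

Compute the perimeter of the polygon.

|V_1V_2| = √((12)² + (5)²) = √169 = 13
|V_2V_3| = √((12)² + (9)²) = √225 = 15
|V_3V_4| = √((0)² + (-14)²) = √196 = 14
|V_4V_5| = √((-24)² + (-7)²) = √625 = 25
|V_5V_1| = √((0)² + (7)²) = √49 = 7
Perimeter = 13 + 15 + 14 + 25 + 7 = 74.

74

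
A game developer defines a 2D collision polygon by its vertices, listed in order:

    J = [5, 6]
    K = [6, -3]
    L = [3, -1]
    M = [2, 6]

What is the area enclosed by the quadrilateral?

23

Apply the surveyor's formula: 2A = Σ (x_i·y_{i+1} − x_{i+1}·y_i), indices taken mod 4.
Cross-terms: -51, 3, 20, -18  ⇒  Σ = -46
Area = |Σ|/2 = 23.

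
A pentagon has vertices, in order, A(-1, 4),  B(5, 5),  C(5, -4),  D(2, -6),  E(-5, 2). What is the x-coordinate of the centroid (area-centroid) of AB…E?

259/204

Apply the shoelace (surveyor's) formula. First the cross-terms c_i = x_i·y_{i+1} − x_{i+1}·y_i:
  -25, -45, -22, -26, -18  ⇒  2A = -136, A = -68.
Then Σ (x_i + x_{i+1})·c_i = -518, so x̄ = -518 / (6·(-68)) = 259/204.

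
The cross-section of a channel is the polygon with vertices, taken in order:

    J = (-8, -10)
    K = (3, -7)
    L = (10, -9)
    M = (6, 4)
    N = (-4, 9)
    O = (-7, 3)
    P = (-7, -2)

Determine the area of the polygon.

216.5

Apply the surveyor's formula: 2A = Σ (x_i·y_{i+1} − x_{i+1}·y_i), indices taken mod 7.
Σ = (86) + (43) + (94) + (70) + (51) + (35) + (54) = 433
Area = |Σ|/2 = 216.5.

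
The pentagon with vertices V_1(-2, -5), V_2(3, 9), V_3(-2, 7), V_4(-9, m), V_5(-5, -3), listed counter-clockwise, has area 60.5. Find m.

-8

The doubled signed area Σ (x_i y_{i+1} − x_{i+1} y_i) is linear in m.
With m=0 it equals 145; the coefficient of m is 3 (from the two edges through V_4).
So 3·m + 145 = 2·60.5 = 121 ⇒ m = -8.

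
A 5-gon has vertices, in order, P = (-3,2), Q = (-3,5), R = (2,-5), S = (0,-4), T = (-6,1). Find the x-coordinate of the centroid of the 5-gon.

Apply the shoelace (surveyor's) formula. First the cross-terms c_i = x_i·y_{i+1} − x_{i+1}·y_i:
  -9, 5, -8, -24, -9  ⇒  2A = -45, A = -22.5.
Then Σ (x_i + x_{i+1})·c_i = 258, so x̄ = 258 / (6·(-22.5)) = -86/45.

-86/45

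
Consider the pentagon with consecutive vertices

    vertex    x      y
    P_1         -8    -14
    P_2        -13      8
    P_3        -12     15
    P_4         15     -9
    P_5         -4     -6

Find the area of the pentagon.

Cross-terms: -246, -99, -117, -126, 8  ⇒  Σ = -580
Area = |Σ|/2 = 290.

290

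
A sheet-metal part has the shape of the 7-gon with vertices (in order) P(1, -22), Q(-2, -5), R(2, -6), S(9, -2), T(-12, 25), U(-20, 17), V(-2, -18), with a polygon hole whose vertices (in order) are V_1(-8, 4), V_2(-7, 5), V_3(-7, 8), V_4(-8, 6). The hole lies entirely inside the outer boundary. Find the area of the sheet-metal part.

Outer boundary:
Σ = (-49) + (22) + (50) + (201) + (296) + (394) + (62) = 976
Area = |Σ|/2 = 488.
Hole:
Apply the shoelace (surveyor's) formula: 2A = Σ (x_i·y_{i+1} − x_{i+1}·y_i), indices taken mod 4.
Σ = (-12) + (-21) + (22) + (16) = 5
Area = |Σ|/2 = 2.5.
Net area = 488 − 2.5 = 485.5.

485.5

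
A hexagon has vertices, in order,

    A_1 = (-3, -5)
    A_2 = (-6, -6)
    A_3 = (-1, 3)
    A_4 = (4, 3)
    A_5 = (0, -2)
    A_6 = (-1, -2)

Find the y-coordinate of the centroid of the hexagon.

Apply the shoelace (surveyor's) formula. First the cross-terms c_i = x_i·y_{i+1} − x_{i+1}·y_i:
  -12, -24, -15, -8, -2, -1  ⇒  2A = -62, A = -31.
Then Σ (y_i + y_{i+1})·c_i = 121, so ȳ = 121 / (6·(-31)) = -121/186.

-121/186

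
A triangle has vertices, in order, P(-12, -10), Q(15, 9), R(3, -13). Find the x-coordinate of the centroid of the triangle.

Apply the surveyor's formula. First the cross-terms c_i = x_i·y_{i+1} − x_{i+1}·y_i:
  42, -222, -186  ⇒  2A = -366, A = -183.
Then Σ (x_i + x_{i+1})·c_i = -2196, so x̄ = -2196 / (6·(-183)) = 2.

2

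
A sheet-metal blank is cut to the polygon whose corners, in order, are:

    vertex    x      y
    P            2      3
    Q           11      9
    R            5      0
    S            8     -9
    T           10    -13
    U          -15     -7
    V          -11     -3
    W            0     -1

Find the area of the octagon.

Cross-terms: -15, -45, -45, -14, -265, -32, 11, 2  ⇒  Σ = -403
Area = |Σ|/2 = 201.5.

201.5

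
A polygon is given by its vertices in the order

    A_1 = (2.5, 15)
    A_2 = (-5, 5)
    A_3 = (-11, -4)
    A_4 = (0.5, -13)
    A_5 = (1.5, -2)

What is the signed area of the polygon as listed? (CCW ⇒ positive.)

Apply the shoelace formula: 2A = Σ (x_i·y_{i+1} − x_{i+1}·y_i), indices taken mod 5.
A_1→A_2: (2.5)(5) − (-5)(15) = 87.5
A_2→A_3: (-5)(-4) − (-11)(5) = 75
A_3→A_4: (-11)(-13) − (0.5)(-4) = 145
A_4→A_5: (0.5)(-2) − (1.5)(-13) = 18.5
A_5→A_1: (1.5)(15) − (2.5)(-2) = 27.5
Σ = 353.5
Signed area = Σ/2 = 176.75 (positive ⇒ counter-clockwise traversal).

176.75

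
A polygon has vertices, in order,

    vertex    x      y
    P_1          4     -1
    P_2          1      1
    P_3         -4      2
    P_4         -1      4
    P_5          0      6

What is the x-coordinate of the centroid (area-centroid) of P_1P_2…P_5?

Apply the shoelace formula. First the cross-terms c_i = x_i·y_{i+1} − x_{i+1}·y_i:
  5, 6, -14, -6, -24  ⇒  2A = -33, A = -16.5.
Then Σ (x_i + x_{i+1})·c_i = -13, so x̄ = -13 / (6·(-16.5)) = 13/99.

13/99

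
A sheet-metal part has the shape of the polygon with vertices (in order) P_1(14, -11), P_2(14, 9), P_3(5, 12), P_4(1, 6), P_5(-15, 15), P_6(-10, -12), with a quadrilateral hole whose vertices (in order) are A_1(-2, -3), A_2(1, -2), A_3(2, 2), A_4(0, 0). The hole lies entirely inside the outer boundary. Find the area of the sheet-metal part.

560.5

Outer boundary:
P_1→P_2: (14)(9) − (14)(-11) = 280
P_2→P_3: (14)(12) − (5)(9) = 123
P_3→P_4: (5)(6) − (1)(12) = 18
P_4→P_5: (1)(15) − (-15)(6) = 105
P_5→P_6: (-15)(-12) − (-10)(15) = 330
P_6→P_1: (-10)(-11) − (14)(-12) = 278
Σ = 1134
Area = |Σ|/2 = 567.
Hole:
Σ = (7) + (6) + (0) + (0) = 13
Area = |Σ|/2 = 6.5.
Net area = 567 − 6.5 = 560.5.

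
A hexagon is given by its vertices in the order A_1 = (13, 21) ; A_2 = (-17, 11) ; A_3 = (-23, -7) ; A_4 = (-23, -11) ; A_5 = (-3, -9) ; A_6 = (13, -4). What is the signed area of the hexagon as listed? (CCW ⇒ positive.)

Apply Gauss's area formula: 2A = Σ (x_i·y_{i+1} − x_{i+1}·y_i), indices taken mod 6.
A_1→A_2: (13)(11) − (-17)(21) = 500
A_2→A_3: (-17)(-7) − (-23)(11) = 372
A_3→A_4: (-23)(-11) − (-23)(-7) = 92
A_4→A_5: (-23)(-9) − (-3)(-11) = 174
A_5→A_6: (-3)(-4) − (13)(-9) = 129
A_6→A_1: (13)(21) − (13)(-4) = 325
Σ = 1592
Signed area = Σ/2 = 796 (positive ⇒ counter-clockwise traversal).

796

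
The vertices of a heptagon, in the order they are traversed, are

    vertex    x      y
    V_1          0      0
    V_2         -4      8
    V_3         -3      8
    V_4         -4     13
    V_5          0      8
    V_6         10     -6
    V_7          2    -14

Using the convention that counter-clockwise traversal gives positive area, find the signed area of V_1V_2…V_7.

-127.5

Apply the surveyor's formula: 2A = Σ (x_i·y_{i+1} − x_{i+1}·y_i), indices taken mod 7.
Σ = (0) + (-8) + (-7) + (-32) + (-80) + (-128) + (0) = -255
Signed area = Σ/2 = -127.5 (negative ⇒ clockwise traversal).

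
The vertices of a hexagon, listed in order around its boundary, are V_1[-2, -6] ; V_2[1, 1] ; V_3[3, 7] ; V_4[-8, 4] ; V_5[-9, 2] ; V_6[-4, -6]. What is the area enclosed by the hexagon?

Cross-terms: 4, 4, 68, 20, 62, 12  ⇒  Σ = 170
Area = |Σ|/2 = 85.

85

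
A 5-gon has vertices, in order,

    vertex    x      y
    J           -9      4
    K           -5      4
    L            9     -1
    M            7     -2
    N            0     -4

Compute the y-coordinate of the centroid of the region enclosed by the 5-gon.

Apply the shoelace (surveyor's) formula. First the cross-terms c_i = x_i·y_{i+1} − x_{i+1}·y_i:
  -16, -31, -11, -28, -36  ⇒  2A = -122, A = -61.
Then Σ (y_i + y_{i+1})·c_i = -20, so ȳ = -20 / (6·(-61)) = 10/183.

10/183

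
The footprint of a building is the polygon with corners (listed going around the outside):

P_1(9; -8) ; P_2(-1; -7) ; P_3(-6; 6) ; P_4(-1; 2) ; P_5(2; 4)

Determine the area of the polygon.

92.5

Apply the surveyor's formula: 2A = Σ (x_i·y_{i+1} − x_{i+1}·y_i), indices taken mod 5.
Σ = (-71) + (-48) + (-6) + (-8) + (-52) = -185
Area = |Σ|/2 = 92.5.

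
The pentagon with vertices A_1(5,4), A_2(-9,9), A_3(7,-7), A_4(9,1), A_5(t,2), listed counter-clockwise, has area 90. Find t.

7

The doubled signed area Σ (x_i y_{i+1} − x_{i+1} y_i) is linear in t.
With t=0 it equals 159; the coefficient of t is 3 (from the two edges through A_5).
So 3·t + 159 = 2·90 = 180 ⇒ t = 7.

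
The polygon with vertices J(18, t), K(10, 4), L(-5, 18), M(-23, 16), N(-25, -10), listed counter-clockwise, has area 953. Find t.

Write out the shoelace sum; only the two edges meeting at J involve t:
2·Area = [((-25)·t − 18·(-10)) + (18·4 − 10·t)] + 1164
       = -35·t + 1416 = 1906
⇒ t = -14.

-14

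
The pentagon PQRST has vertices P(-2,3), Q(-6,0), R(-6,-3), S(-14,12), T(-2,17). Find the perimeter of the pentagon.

|PQ| = √((-4)² + (-3)²) = √25 = 5
|QR| = √((0)² + (-3)²) = √9 = 3
|RS| = √((-8)² + (15)²) = √289 = 17
|ST| = √((12)² + (5)²) = √169 = 13
|TP| = √((0)² + (-14)²) = √196 = 14
Perimeter = 5 + 3 + 17 + 13 + 14 = 52.

52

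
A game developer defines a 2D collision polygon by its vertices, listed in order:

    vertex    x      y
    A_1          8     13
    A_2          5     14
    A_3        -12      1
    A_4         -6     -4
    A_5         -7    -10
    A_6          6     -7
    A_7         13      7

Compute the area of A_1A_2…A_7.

Apply Gauss's area formula: 2A = Σ (x_i·y_{i+1} − x_{i+1}·y_i), indices taken mod 7.
Σ = (47) + (173) + (54) + (32) + (109) + (133) + (113) = 661
Area = |Σ|/2 = 330.5.

330.5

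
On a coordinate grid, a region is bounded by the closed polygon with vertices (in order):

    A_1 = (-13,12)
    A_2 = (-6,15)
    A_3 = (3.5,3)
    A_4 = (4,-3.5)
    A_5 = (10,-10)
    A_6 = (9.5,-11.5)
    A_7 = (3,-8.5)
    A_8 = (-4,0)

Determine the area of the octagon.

Apply the surveyor's formula: 2A = Σ (x_i·y_{i+1} − x_{i+1}·y_i), indices taken mod 8.
Σ = (-123) + (-70.5) + (-24.25) + (-5) + (-20) + (-46.25) + (-34) + (-48) = -371
Area = |Σ|/2 = 185.5.

185.5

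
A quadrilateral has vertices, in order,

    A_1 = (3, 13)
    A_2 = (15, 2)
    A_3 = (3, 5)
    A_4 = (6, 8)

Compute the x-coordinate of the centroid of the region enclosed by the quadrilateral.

8

Apply the shoelace (surveyor's) formula. First the cross-terms c_i = x_i·y_{i+1} − x_{i+1}·y_i:
  -189, 69, -6, 54  ⇒  2A = -72, A = -36.
Then Σ (x_i + x_{i+1})·c_i = -1728, so x̄ = -1728 / (6·(-36)) = 8.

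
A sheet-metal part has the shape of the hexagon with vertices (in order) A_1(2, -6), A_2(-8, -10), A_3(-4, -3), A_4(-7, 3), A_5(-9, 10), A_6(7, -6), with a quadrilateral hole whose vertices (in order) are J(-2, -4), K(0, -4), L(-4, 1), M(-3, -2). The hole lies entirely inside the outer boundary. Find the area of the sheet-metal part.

Outer boundary:
A_1→A_2: (2)(-10) − (-8)(-6) = -68
A_2→A_3: (-8)(-3) − (-4)(-10) = -16
A_3→A_4: (-4)(3) − (-7)(-3) = -33
A_4→A_5: (-7)(10) − (-9)(3) = -43
A_5→A_6: (-9)(-6) − (7)(10) = -16
A_6→A_1: (7)(-6) − (2)(-6) = -30
Σ = -206
Area = |Σ|/2 = 103.
Hole:
Apply the shoelace (surveyor's) formula: 2A = Σ (x_i·y_{i+1} − x_{i+1}·y_i), indices taken mod 4.
J→K: (-2)(-4) − (0)(-4) = 8
K→L: (0)(1) − (-4)(-4) = -16
L→M: (-4)(-2) − (-3)(1) = 11
M→J: (-3)(-4) − (-2)(-2) = 8
Σ = 11
Area = |Σ|/2 = 5.5.
Net area = 103 − 5.5 = 97.5.

97.5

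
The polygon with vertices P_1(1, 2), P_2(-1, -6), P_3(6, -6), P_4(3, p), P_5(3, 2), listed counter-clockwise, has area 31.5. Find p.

Write out the shoelace sum; only the two edges meeting at P_4 involve p:
2·Area = [(6·p − 3·(-6)) + (3·2 − 3·p)] + 42
       = 3·p + 66 = 63
⇒ p = -1.

-1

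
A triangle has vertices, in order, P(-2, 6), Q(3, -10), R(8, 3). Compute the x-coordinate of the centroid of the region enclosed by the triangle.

3

Apply the shoelace (surveyor's) formula. First the cross-terms c_i = x_i·y_{i+1} − x_{i+1}·y_i:
  2, 89, 54  ⇒  2A = 145, A = 72.5.
Then Σ (x_i + x_{i+1})·c_i = 1305, so x̄ = 1305 / (6·72.5) = 3.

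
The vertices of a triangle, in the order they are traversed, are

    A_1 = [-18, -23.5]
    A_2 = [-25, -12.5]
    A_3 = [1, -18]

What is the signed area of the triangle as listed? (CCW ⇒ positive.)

-123.75

Σ = (-362.5) + (462.5) + (-347.5) = -247.5
Signed area = Σ/2 = -123.75 (negative ⇒ clockwise traversal).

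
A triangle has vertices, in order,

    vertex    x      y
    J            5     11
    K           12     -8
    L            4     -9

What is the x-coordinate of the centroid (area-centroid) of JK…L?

7

Apply Gauss's area formula. First the cross-terms c_i = x_i·y_{i+1} − x_{i+1}·y_i:
  -172, -76, 89  ⇒  2A = -159, A = -79.5.
Then Σ (x_i + x_{i+1})·c_i = -3339, so x̄ = -3339 / (6·(-79.5)) = 7.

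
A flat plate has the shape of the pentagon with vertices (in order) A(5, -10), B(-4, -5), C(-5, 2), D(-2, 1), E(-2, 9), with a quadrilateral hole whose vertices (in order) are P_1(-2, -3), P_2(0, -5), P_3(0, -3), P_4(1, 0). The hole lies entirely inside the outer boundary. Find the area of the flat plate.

65

Outer boundary:
Apply the shoelace (surveyor's) formula: 2A = Σ (x_i·y_{i+1} − x_{i+1}·y_i), indices taken mod 5.
A→B: (5)(-5) − (-4)(-10) = -65
B→C: (-4)(2) − (-5)(-5) = -33
C→D: (-5)(1) − (-2)(2) = -1
D→E: (-2)(9) − (-2)(1) = -16
E→A: (-2)(-10) − (5)(9) = -25
Σ = -140
Area = |Σ|/2 = 70.
Hole:
Apply the surveyor's formula: 2A = Σ (x_i·y_{i+1} − x_{i+1}·y_i), indices taken mod 4.
P_1→P_2: (-2)(-5) − (0)(-3) = 10
P_2→P_3: (0)(-3) − (0)(-5) = 0
P_3→P_4: (0)(0) − (1)(-3) = 3
P_4→P_1: (1)(-3) − (-2)(0) = -3
Σ = 10
Area = |Σ|/2 = 5.
Net area = 70 − 5 = 65.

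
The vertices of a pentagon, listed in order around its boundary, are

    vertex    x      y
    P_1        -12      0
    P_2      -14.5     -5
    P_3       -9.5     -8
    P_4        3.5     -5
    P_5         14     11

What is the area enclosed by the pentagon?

222.25

Apply the shoelace (surveyor's) formula: 2A = Σ (x_i·y_{i+1} − x_{i+1}·y_i), indices taken mod 5.
Σ = (60) + (68.5) + (75.5) + (108.5) + (132) = 444.5
Area = |Σ|/2 = 222.25.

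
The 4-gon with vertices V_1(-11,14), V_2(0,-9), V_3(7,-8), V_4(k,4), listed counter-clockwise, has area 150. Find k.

3

The doubled signed area Σ (x_i y_{i+1} − x_{i+1} y_i) is linear in k.
With k=0 it equals 234; the coefficient of k is 22 (from the two edges through V_4).
So 22·k + 234 = 2·150 = 300 ⇒ k = 3.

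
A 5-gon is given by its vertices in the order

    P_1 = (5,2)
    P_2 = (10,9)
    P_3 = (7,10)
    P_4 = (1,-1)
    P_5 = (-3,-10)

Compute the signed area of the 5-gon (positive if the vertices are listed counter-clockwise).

Apply the shoelace formula: 2A = Σ (x_i·y_{i+1} − x_{i+1}·y_i), indices taken mod 5.
Cross-terms: 25, 37, -17, -13, 44  ⇒  Σ = 76
Signed area = Σ/2 = 38 (positive ⇒ counter-clockwise traversal).

38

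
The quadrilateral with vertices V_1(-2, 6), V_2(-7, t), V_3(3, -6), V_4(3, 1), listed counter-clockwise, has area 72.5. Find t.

Write out the shoelace sum; only the two edges meeting at V_2 involve t:
2·Area = [((-2)·t − (-7)·6) + ((-7)·(-6) − 3·t)] + 41
       = -5·t + 125 = 145
⇒ t = -4.

-4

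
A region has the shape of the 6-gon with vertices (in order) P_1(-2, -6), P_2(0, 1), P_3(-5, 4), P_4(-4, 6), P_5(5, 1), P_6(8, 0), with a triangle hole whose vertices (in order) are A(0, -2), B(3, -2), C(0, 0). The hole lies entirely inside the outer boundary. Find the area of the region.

Outer boundary:
Apply Gauss's area formula: 2A = Σ (x_i·y_{i+1} − x_{i+1}·y_i), indices taken mod 6.
Σ = (-2) + (5) + (-14) + (-34) + (-8) + (-48) = -101
Area = |Σ|/2 = 50.5.
Hole:
Apply Gauss's area formula: 2A = Σ (x_i·y_{i+1} − x_{i+1}·y_i), indices taken mod 3.
Cross-terms: 6, 0, 0  ⇒  Σ = 6
Area = |Σ|/2 = 3.
Net area = 50.5 − 3 = 47.5.

47.5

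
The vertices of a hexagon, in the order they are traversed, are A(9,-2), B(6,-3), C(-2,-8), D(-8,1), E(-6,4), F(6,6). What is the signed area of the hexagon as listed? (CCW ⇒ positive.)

-143.5

Apply the surveyor's formula: 2A = Σ (x_i·y_{i+1} − x_{i+1}·y_i), indices taken mod 6.
Σ = (-15) + (-54) + (-66) + (-26) + (-60) + (-66) = -287
Signed area = Σ/2 = -143.5 (negative ⇒ clockwise traversal).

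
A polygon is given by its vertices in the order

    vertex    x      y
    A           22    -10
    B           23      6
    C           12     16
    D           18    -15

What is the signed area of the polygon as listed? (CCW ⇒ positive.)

A→B: (22)(6) − (23)(-10) = 362
B→C: (23)(16) − (12)(6) = 296
C→D: (12)(-15) − (18)(16) = -468
D→A: (18)(-10) − (22)(-15) = 150
Σ = 340
Signed area = Σ/2 = 170 (positive ⇒ counter-clockwise traversal).

170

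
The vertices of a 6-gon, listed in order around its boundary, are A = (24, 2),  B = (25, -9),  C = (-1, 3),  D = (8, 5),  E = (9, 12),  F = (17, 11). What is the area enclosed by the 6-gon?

Apply the shoelace formula: 2A = Σ (x_i·y_{i+1} − x_{i+1}·y_i), indices taken mod 6.
A→B: (24)(-9) − (25)(2) = -266
B→C: (25)(3) − (-1)(-9) = 66
C→D: (-1)(5) − (8)(3) = -29
D→E: (8)(12) − (9)(5) = 51
E→F: (9)(11) − (17)(12) = -105
F→A: (17)(2) − (24)(11) = -230
Σ = -513
Area = |Σ|/2 = 256.5.

256.5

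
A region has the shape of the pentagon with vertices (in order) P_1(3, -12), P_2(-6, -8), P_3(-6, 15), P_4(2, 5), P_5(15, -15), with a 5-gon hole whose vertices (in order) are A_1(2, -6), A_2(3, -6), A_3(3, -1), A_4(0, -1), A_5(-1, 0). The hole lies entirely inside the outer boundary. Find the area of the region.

Outer boundary:
Cross-terms: -96, -138, -60, -105, -135  ⇒  Σ = -534
Area = |Σ|/2 = 267.
Hole:
Apply Gauss's area formula: 2A = Σ (x_i·y_{i+1} − x_{i+1}·y_i), indices taken mod 5.
A_1→A_2: (2)(-6) − (3)(-6) = 6
A_2→A_3: (3)(-1) − (3)(-6) = 15
A_3→A_4: (3)(-1) − (0)(-1) = -3
A_4→A_5: (0)(0) − (-1)(-1) = -1
A_5→A_1: (-1)(-6) − (2)(0) = 6
Σ = 23
Area = |Σ|/2 = 11.5.
Net area = 267 − 11.5 = 255.5.

255.5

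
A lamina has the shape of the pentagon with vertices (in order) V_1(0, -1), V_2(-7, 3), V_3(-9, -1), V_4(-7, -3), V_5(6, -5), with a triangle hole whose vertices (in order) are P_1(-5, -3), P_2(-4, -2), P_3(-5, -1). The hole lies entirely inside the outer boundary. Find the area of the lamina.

Outer boundary:
Cross-terms: -7, 34, 20, 53, -6  ⇒  Σ = 94
Area = |Σ|/2 = 47.
Hole:
Apply Gauss's area formula: 2A = Σ (x_i·y_{i+1} − x_{i+1}·y_i), indices taken mod 3.
P_1→P_2: (-5)(-2) − (-4)(-3) = -2
P_2→P_3: (-4)(-1) − (-5)(-2) = -6
P_3→P_1: (-5)(-3) − (-5)(-1) = 10
Σ = 2
Area = |Σ|/2 = 1.
Net area = 47 − 1 = 46.

46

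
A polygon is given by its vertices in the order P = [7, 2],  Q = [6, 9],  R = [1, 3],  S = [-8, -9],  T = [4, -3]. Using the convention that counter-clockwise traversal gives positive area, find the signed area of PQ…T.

Apply Gauss's area formula: 2A = Σ (x_i·y_{i+1} − x_{i+1}·y_i), indices taken mod 5.
Σ = (51) + (9) + (15) + (60) + (29) = 164
Signed area = Σ/2 = 82 (positive ⇒ counter-clockwise traversal).

82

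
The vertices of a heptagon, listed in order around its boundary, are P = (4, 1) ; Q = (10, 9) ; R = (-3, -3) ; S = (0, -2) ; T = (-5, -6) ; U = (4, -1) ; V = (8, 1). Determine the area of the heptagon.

32

Apply the shoelace formula: 2A = Σ (x_i·y_{i+1} − x_{i+1}·y_i), indices taken mod 7.
Σ = (26) + (-3) + (6) + (-10) + (29) + (12) + (4) = 64
Area = |Σ|/2 = 32.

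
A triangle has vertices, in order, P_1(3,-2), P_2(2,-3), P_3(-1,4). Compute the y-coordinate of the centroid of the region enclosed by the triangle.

-1/3

Apply the shoelace formula. First the cross-terms c_i = x_i·y_{i+1} − x_{i+1}·y_i:
  -5, 5, -10  ⇒  2A = -10, A = -5.
Then Σ (y_i + y_{i+1})·c_i = 10, so ȳ = 10 / (6·(-5)) = -1/3.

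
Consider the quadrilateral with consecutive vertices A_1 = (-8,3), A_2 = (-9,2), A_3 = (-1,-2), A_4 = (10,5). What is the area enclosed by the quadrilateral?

58

Apply the shoelace (surveyor's) formula: 2A = Σ (x_i·y_{i+1} − x_{i+1}·y_i), indices taken mod 4.
A_1→A_2: (-8)(2) − (-9)(3) = 11
A_2→A_3: (-9)(-2) − (-1)(2) = 20
A_3→A_4: (-1)(5) − (10)(-2) = 15
A_4→A_1: (10)(3) − (-8)(5) = 70
Σ = 116
Area = |Σ|/2 = 58.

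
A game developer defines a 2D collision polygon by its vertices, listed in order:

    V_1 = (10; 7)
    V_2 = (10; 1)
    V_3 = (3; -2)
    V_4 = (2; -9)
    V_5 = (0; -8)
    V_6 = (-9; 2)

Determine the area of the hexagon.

Apply the surveyor's formula: 2A = Σ (x_i·y_{i+1} − x_{i+1}·y_i), indices taken mod 6.
Σ = (-60) + (-23) + (-23) + (-16) + (-72) + (-83) = -277
Area = |Σ|/2 = 138.5.

138.5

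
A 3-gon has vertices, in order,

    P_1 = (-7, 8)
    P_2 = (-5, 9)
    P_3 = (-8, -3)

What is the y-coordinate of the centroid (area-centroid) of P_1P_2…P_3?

Apply the surveyor's formula. First the cross-terms c_i = x_i·y_{i+1} − x_{i+1}·y_i:
  -23, 87, -85  ⇒  2A = -21, A = -10.5.
Then Σ (y_i + y_{i+1})·c_i = -294, so ȳ = -294 / (6·(-10.5)) = 14/3.

14/3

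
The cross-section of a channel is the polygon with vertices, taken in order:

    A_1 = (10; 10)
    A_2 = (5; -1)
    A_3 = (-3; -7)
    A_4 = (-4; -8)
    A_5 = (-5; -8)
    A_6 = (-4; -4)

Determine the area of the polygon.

61

A_1→A_2: (10)(-1) − (5)(10) = -60
A_2→A_3: (5)(-7) − (-3)(-1) = -38
A_3→A_4: (-3)(-8) − (-4)(-7) = -4
A_4→A_5: (-4)(-8) − (-5)(-8) = -8
A_5→A_6: (-5)(-4) − (-4)(-8) = -12
A_6→A_1: (-4)(10) − (10)(-4) = 0
Σ = -122
Area = |Σ|/2 = 61.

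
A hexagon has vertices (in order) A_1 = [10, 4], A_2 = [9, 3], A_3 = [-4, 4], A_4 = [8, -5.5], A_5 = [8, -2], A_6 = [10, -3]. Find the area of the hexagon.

63

Apply the surveyor's formula: 2A = Σ (x_i·y_{i+1} − x_{i+1}·y_i), indices taken mod 6.
A_1→A_2: (10)(3) − (9)(4) = -6
A_2→A_3: (9)(4) − (-4)(3) = 48
A_3→A_4: (-4)(-5.5) − (8)(4) = -10
A_4→A_5: (8)(-2) − (8)(-5.5) = 28
A_5→A_6: (8)(-3) − (10)(-2) = -4
A_6→A_1: (10)(4) − (10)(-3) = 70
Σ = 126
Area = |Σ|/2 = 63.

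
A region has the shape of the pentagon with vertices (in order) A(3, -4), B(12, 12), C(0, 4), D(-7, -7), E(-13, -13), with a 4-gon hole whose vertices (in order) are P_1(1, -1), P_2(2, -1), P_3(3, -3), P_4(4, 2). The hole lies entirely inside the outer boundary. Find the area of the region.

120.5

Outer boundary:
Apply the shoelace (surveyor's) formula: 2A = Σ (x_i·y_{i+1} − x_{i+1}·y_i), indices taken mod 5.
Cross-terms: 84, 48, 28, 0, 91  ⇒  Σ = 251
Area = |Σ|/2 = 125.5.
Hole:
Apply the shoelace formula: 2A = Σ (x_i·y_{i+1} − x_{i+1}·y_i), indices taken mod 4.
Σ = (1) + (-3) + (18) + (-6) = 10
Area = |Σ|/2 = 5.
Net area = 125.5 − 5 = 120.5.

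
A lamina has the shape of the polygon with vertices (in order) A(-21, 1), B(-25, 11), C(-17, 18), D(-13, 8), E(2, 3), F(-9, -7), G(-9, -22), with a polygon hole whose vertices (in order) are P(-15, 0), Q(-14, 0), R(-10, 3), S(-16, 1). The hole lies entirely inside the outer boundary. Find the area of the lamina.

Outer boundary:
Apply the surveyor's formula: 2A = Σ (x_i·y_{i+1} − x_{i+1}·y_i), indices taken mod 7.
Σ = (-206) + (-263) + (98) + (-55) + (13) + (135) + (-471) = -749
Area = |Σ|/2 = 374.5.
Hole:
Apply the surveyor's formula: 2A = Σ (x_i·y_{i+1} − x_{i+1}·y_i), indices taken mod 4.
Σ = (0) + (-42) + (38) + (15) = 11
Area = |Σ|/2 = 5.5.
Net area = 374.5 − 5.5 = 369.

369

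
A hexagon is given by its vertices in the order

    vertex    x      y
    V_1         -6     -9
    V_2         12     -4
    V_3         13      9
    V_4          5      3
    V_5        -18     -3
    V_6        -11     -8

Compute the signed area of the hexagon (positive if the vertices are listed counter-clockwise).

Apply the shoelace formula: 2A = Σ (x_i·y_{i+1} − x_{i+1}·y_i), indices taken mod 6.
Σ = (132) + (160) + (-6) + (39) + (111) + (51) = 487
Signed area = Σ/2 = 243.5 (positive ⇒ counter-clockwise traversal).

243.5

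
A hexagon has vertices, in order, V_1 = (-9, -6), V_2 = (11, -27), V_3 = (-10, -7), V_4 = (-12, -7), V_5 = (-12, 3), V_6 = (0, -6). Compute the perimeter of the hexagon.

94

|V_1V_2| = √((20)² + (-21)²) = √841 = 29
|V_2V_3| = √((-21)² + (20)²) = √841 = 29
|V_3V_4| = √((-2)² + (0)²) = √4 = 2
|V_4V_5| = √((0)² + (10)²) = √100 = 10
|V_5V_6| = √((12)² + (-9)²) = √225 = 15
|V_6V_1| = √((-9)² + (0)²) = √81 = 9
Perimeter = 29 + 29 + 2 + 10 + 15 + 9 = 94.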